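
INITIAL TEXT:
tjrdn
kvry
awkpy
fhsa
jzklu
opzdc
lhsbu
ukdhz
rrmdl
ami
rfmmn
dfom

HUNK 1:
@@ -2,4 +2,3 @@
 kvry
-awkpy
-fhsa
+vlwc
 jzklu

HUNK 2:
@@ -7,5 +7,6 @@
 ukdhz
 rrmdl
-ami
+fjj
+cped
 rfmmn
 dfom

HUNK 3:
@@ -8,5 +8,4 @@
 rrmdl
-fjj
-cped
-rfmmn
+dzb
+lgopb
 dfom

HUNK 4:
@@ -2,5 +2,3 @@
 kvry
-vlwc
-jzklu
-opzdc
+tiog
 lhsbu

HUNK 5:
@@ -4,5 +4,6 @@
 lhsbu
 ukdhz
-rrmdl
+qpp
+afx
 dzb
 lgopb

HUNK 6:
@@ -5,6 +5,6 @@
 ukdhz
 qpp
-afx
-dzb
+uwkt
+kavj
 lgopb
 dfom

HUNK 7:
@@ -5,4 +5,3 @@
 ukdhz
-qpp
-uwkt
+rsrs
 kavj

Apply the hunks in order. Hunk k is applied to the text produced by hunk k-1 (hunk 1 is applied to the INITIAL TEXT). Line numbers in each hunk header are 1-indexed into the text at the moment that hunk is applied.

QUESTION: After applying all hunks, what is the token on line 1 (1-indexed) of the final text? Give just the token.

Answer: tjrdn

Derivation:
Hunk 1: at line 2 remove [awkpy,fhsa] add [vlwc] -> 11 lines: tjrdn kvry vlwc jzklu opzdc lhsbu ukdhz rrmdl ami rfmmn dfom
Hunk 2: at line 7 remove [ami] add [fjj,cped] -> 12 lines: tjrdn kvry vlwc jzklu opzdc lhsbu ukdhz rrmdl fjj cped rfmmn dfom
Hunk 3: at line 8 remove [fjj,cped,rfmmn] add [dzb,lgopb] -> 11 lines: tjrdn kvry vlwc jzklu opzdc lhsbu ukdhz rrmdl dzb lgopb dfom
Hunk 4: at line 2 remove [vlwc,jzklu,opzdc] add [tiog] -> 9 lines: tjrdn kvry tiog lhsbu ukdhz rrmdl dzb lgopb dfom
Hunk 5: at line 4 remove [rrmdl] add [qpp,afx] -> 10 lines: tjrdn kvry tiog lhsbu ukdhz qpp afx dzb lgopb dfom
Hunk 6: at line 5 remove [afx,dzb] add [uwkt,kavj] -> 10 lines: tjrdn kvry tiog lhsbu ukdhz qpp uwkt kavj lgopb dfom
Hunk 7: at line 5 remove [qpp,uwkt] add [rsrs] -> 9 lines: tjrdn kvry tiog lhsbu ukdhz rsrs kavj lgopb dfom
Final line 1: tjrdn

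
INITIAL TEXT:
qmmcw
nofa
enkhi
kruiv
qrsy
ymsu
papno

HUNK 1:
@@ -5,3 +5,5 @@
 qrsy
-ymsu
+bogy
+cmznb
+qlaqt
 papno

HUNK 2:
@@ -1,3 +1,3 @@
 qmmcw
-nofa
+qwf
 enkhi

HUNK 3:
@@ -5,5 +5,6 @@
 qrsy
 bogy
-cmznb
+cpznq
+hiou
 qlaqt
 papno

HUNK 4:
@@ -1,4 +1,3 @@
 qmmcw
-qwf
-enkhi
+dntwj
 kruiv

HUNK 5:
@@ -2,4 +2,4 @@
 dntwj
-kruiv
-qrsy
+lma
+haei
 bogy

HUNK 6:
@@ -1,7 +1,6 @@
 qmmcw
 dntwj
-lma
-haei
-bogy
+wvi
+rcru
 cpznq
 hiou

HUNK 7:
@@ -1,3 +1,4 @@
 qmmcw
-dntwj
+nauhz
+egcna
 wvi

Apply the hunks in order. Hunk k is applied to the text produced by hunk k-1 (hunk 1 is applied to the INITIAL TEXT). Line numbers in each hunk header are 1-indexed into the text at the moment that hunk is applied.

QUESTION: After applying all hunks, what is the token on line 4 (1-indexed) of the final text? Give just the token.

Answer: wvi

Derivation:
Hunk 1: at line 5 remove [ymsu] add [bogy,cmznb,qlaqt] -> 9 lines: qmmcw nofa enkhi kruiv qrsy bogy cmznb qlaqt papno
Hunk 2: at line 1 remove [nofa] add [qwf] -> 9 lines: qmmcw qwf enkhi kruiv qrsy bogy cmznb qlaqt papno
Hunk 3: at line 5 remove [cmznb] add [cpznq,hiou] -> 10 lines: qmmcw qwf enkhi kruiv qrsy bogy cpznq hiou qlaqt papno
Hunk 4: at line 1 remove [qwf,enkhi] add [dntwj] -> 9 lines: qmmcw dntwj kruiv qrsy bogy cpznq hiou qlaqt papno
Hunk 5: at line 2 remove [kruiv,qrsy] add [lma,haei] -> 9 lines: qmmcw dntwj lma haei bogy cpznq hiou qlaqt papno
Hunk 6: at line 1 remove [lma,haei,bogy] add [wvi,rcru] -> 8 lines: qmmcw dntwj wvi rcru cpznq hiou qlaqt papno
Hunk 7: at line 1 remove [dntwj] add [nauhz,egcna] -> 9 lines: qmmcw nauhz egcna wvi rcru cpznq hiou qlaqt papno
Final line 4: wvi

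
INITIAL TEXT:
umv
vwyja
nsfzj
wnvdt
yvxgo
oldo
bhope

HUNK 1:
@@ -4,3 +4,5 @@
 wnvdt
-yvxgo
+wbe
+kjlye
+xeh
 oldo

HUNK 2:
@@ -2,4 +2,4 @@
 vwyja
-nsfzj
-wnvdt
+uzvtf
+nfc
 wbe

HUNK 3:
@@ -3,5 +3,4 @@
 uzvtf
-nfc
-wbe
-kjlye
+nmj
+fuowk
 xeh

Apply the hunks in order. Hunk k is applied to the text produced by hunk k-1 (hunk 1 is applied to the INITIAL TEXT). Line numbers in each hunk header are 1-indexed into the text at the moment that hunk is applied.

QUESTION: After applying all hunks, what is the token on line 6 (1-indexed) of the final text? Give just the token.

Answer: xeh

Derivation:
Hunk 1: at line 4 remove [yvxgo] add [wbe,kjlye,xeh] -> 9 lines: umv vwyja nsfzj wnvdt wbe kjlye xeh oldo bhope
Hunk 2: at line 2 remove [nsfzj,wnvdt] add [uzvtf,nfc] -> 9 lines: umv vwyja uzvtf nfc wbe kjlye xeh oldo bhope
Hunk 3: at line 3 remove [nfc,wbe,kjlye] add [nmj,fuowk] -> 8 lines: umv vwyja uzvtf nmj fuowk xeh oldo bhope
Final line 6: xeh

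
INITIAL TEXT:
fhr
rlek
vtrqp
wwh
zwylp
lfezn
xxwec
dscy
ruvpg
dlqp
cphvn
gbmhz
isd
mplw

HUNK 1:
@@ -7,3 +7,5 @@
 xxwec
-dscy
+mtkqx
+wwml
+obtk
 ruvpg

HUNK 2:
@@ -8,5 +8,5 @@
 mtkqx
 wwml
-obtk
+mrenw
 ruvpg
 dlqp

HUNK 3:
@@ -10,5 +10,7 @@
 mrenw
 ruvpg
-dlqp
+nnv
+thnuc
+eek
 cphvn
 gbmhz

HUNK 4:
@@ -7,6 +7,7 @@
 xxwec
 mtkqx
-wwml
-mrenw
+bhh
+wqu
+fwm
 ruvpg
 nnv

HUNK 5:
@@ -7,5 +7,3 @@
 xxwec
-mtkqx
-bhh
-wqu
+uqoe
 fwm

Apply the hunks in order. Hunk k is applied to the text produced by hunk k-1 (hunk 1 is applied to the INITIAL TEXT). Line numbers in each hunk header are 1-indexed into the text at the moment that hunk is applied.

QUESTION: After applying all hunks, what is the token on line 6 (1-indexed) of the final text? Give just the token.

Answer: lfezn

Derivation:
Hunk 1: at line 7 remove [dscy] add [mtkqx,wwml,obtk] -> 16 lines: fhr rlek vtrqp wwh zwylp lfezn xxwec mtkqx wwml obtk ruvpg dlqp cphvn gbmhz isd mplw
Hunk 2: at line 8 remove [obtk] add [mrenw] -> 16 lines: fhr rlek vtrqp wwh zwylp lfezn xxwec mtkqx wwml mrenw ruvpg dlqp cphvn gbmhz isd mplw
Hunk 3: at line 10 remove [dlqp] add [nnv,thnuc,eek] -> 18 lines: fhr rlek vtrqp wwh zwylp lfezn xxwec mtkqx wwml mrenw ruvpg nnv thnuc eek cphvn gbmhz isd mplw
Hunk 4: at line 7 remove [wwml,mrenw] add [bhh,wqu,fwm] -> 19 lines: fhr rlek vtrqp wwh zwylp lfezn xxwec mtkqx bhh wqu fwm ruvpg nnv thnuc eek cphvn gbmhz isd mplw
Hunk 5: at line 7 remove [mtkqx,bhh,wqu] add [uqoe] -> 17 lines: fhr rlek vtrqp wwh zwylp lfezn xxwec uqoe fwm ruvpg nnv thnuc eek cphvn gbmhz isd mplw
Final line 6: lfezn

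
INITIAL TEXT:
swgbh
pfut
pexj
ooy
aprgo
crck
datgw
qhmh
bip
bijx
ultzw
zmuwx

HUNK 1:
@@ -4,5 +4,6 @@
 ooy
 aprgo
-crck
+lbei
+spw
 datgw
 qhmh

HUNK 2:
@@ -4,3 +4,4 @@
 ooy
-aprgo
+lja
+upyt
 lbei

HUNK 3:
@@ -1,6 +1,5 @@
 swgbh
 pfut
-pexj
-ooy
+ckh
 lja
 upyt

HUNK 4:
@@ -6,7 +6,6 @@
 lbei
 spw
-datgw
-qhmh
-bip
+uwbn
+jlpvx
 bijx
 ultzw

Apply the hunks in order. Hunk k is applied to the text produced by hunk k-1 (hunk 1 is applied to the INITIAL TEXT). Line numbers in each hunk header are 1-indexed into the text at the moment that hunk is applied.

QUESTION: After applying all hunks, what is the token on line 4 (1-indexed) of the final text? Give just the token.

Answer: lja

Derivation:
Hunk 1: at line 4 remove [crck] add [lbei,spw] -> 13 lines: swgbh pfut pexj ooy aprgo lbei spw datgw qhmh bip bijx ultzw zmuwx
Hunk 2: at line 4 remove [aprgo] add [lja,upyt] -> 14 lines: swgbh pfut pexj ooy lja upyt lbei spw datgw qhmh bip bijx ultzw zmuwx
Hunk 3: at line 1 remove [pexj,ooy] add [ckh] -> 13 lines: swgbh pfut ckh lja upyt lbei spw datgw qhmh bip bijx ultzw zmuwx
Hunk 4: at line 6 remove [datgw,qhmh,bip] add [uwbn,jlpvx] -> 12 lines: swgbh pfut ckh lja upyt lbei spw uwbn jlpvx bijx ultzw zmuwx
Final line 4: lja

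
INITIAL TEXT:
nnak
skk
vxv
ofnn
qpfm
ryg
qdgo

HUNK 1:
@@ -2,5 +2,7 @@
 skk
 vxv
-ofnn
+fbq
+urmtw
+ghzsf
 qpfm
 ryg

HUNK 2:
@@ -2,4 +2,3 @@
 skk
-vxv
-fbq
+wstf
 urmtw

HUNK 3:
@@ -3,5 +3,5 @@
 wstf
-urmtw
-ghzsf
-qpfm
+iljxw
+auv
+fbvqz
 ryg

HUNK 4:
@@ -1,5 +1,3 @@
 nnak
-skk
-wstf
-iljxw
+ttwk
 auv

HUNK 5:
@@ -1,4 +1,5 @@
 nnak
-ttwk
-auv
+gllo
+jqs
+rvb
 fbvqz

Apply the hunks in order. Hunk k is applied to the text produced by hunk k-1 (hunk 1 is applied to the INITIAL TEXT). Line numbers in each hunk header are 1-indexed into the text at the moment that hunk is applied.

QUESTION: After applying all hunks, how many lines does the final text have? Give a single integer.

Answer: 7

Derivation:
Hunk 1: at line 2 remove [ofnn] add [fbq,urmtw,ghzsf] -> 9 lines: nnak skk vxv fbq urmtw ghzsf qpfm ryg qdgo
Hunk 2: at line 2 remove [vxv,fbq] add [wstf] -> 8 lines: nnak skk wstf urmtw ghzsf qpfm ryg qdgo
Hunk 3: at line 3 remove [urmtw,ghzsf,qpfm] add [iljxw,auv,fbvqz] -> 8 lines: nnak skk wstf iljxw auv fbvqz ryg qdgo
Hunk 4: at line 1 remove [skk,wstf,iljxw] add [ttwk] -> 6 lines: nnak ttwk auv fbvqz ryg qdgo
Hunk 5: at line 1 remove [ttwk,auv] add [gllo,jqs,rvb] -> 7 lines: nnak gllo jqs rvb fbvqz ryg qdgo
Final line count: 7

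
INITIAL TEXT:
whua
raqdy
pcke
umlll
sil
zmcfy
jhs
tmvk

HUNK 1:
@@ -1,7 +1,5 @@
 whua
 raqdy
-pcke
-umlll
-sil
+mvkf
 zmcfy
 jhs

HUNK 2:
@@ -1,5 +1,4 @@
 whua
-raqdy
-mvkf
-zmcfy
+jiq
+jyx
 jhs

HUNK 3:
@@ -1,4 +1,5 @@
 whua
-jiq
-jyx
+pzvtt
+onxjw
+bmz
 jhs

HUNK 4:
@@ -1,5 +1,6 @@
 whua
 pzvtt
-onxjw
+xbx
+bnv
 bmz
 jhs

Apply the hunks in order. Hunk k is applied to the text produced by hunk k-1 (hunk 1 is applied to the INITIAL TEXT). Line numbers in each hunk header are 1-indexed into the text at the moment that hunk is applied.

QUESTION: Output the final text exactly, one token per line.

Answer: whua
pzvtt
xbx
bnv
bmz
jhs
tmvk

Derivation:
Hunk 1: at line 1 remove [pcke,umlll,sil] add [mvkf] -> 6 lines: whua raqdy mvkf zmcfy jhs tmvk
Hunk 2: at line 1 remove [raqdy,mvkf,zmcfy] add [jiq,jyx] -> 5 lines: whua jiq jyx jhs tmvk
Hunk 3: at line 1 remove [jiq,jyx] add [pzvtt,onxjw,bmz] -> 6 lines: whua pzvtt onxjw bmz jhs tmvk
Hunk 4: at line 1 remove [onxjw] add [xbx,bnv] -> 7 lines: whua pzvtt xbx bnv bmz jhs tmvk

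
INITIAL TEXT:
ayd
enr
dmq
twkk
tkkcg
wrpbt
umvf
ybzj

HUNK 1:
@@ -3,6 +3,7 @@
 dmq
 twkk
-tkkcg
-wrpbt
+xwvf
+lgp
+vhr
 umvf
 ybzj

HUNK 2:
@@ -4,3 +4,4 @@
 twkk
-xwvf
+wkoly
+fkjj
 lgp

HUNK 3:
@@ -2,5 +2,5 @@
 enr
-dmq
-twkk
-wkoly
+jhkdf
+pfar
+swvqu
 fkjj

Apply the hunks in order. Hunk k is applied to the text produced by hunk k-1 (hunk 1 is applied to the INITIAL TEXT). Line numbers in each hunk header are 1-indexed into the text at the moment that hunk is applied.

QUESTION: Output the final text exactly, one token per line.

Answer: ayd
enr
jhkdf
pfar
swvqu
fkjj
lgp
vhr
umvf
ybzj

Derivation:
Hunk 1: at line 3 remove [tkkcg,wrpbt] add [xwvf,lgp,vhr] -> 9 lines: ayd enr dmq twkk xwvf lgp vhr umvf ybzj
Hunk 2: at line 4 remove [xwvf] add [wkoly,fkjj] -> 10 lines: ayd enr dmq twkk wkoly fkjj lgp vhr umvf ybzj
Hunk 3: at line 2 remove [dmq,twkk,wkoly] add [jhkdf,pfar,swvqu] -> 10 lines: ayd enr jhkdf pfar swvqu fkjj lgp vhr umvf ybzj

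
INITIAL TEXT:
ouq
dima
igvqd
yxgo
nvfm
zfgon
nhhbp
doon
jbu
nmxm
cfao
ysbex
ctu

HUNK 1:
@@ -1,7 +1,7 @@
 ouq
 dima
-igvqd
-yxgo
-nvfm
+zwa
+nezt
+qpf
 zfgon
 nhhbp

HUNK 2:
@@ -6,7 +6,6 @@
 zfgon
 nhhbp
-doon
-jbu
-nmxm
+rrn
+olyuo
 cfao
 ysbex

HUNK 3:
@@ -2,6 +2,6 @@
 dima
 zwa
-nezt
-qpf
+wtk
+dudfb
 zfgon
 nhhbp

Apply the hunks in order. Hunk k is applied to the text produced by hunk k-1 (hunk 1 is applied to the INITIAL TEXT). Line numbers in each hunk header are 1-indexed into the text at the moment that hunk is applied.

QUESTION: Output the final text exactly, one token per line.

Answer: ouq
dima
zwa
wtk
dudfb
zfgon
nhhbp
rrn
olyuo
cfao
ysbex
ctu

Derivation:
Hunk 1: at line 1 remove [igvqd,yxgo,nvfm] add [zwa,nezt,qpf] -> 13 lines: ouq dima zwa nezt qpf zfgon nhhbp doon jbu nmxm cfao ysbex ctu
Hunk 2: at line 6 remove [doon,jbu,nmxm] add [rrn,olyuo] -> 12 lines: ouq dima zwa nezt qpf zfgon nhhbp rrn olyuo cfao ysbex ctu
Hunk 3: at line 2 remove [nezt,qpf] add [wtk,dudfb] -> 12 lines: ouq dima zwa wtk dudfb zfgon nhhbp rrn olyuo cfao ysbex ctu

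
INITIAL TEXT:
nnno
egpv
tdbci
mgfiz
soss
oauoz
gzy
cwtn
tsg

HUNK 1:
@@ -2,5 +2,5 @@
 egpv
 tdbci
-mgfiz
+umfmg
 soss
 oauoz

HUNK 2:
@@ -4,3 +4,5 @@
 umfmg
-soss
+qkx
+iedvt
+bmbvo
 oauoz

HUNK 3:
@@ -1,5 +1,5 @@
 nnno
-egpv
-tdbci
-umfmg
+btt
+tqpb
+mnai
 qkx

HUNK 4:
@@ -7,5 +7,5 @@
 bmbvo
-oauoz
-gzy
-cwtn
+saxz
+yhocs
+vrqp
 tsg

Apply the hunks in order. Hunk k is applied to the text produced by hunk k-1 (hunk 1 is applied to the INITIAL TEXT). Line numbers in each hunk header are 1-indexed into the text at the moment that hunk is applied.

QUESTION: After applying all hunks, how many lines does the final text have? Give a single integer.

Answer: 11

Derivation:
Hunk 1: at line 2 remove [mgfiz] add [umfmg] -> 9 lines: nnno egpv tdbci umfmg soss oauoz gzy cwtn tsg
Hunk 2: at line 4 remove [soss] add [qkx,iedvt,bmbvo] -> 11 lines: nnno egpv tdbci umfmg qkx iedvt bmbvo oauoz gzy cwtn tsg
Hunk 3: at line 1 remove [egpv,tdbci,umfmg] add [btt,tqpb,mnai] -> 11 lines: nnno btt tqpb mnai qkx iedvt bmbvo oauoz gzy cwtn tsg
Hunk 4: at line 7 remove [oauoz,gzy,cwtn] add [saxz,yhocs,vrqp] -> 11 lines: nnno btt tqpb mnai qkx iedvt bmbvo saxz yhocs vrqp tsg
Final line count: 11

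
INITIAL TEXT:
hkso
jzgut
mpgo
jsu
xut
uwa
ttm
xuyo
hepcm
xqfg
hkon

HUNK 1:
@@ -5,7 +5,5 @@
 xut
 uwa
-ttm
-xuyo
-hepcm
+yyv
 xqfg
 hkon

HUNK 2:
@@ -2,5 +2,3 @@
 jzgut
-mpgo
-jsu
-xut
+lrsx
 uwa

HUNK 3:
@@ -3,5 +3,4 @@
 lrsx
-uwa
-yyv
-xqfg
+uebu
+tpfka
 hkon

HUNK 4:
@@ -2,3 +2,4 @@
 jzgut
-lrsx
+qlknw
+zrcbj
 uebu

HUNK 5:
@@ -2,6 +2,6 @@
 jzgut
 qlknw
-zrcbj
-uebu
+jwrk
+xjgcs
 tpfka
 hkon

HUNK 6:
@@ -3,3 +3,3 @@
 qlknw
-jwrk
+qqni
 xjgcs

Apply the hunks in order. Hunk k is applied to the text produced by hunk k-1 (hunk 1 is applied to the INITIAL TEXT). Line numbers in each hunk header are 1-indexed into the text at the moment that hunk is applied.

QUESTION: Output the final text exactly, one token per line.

Hunk 1: at line 5 remove [ttm,xuyo,hepcm] add [yyv] -> 9 lines: hkso jzgut mpgo jsu xut uwa yyv xqfg hkon
Hunk 2: at line 2 remove [mpgo,jsu,xut] add [lrsx] -> 7 lines: hkso jzgut lrsx uwa yyv xqfg hkon
Hunk 3: at line 3 remove [uwa,yyv,xqfg] add [uebu,tpfka] -> 6 lines: hkso jzgut lrsx uebu tpfka hkon
Hunk 4: at line 2 remove [lrsx] add [qlknw,zrcbj] -> 7 lines: hkso jzgut qlknw zrcbj uebu tpfka hkon
Hunk 5: at line 2 remove [zrcbj,uebu] add [jwrk,xjgcs] -> 7 lines: hkso jzgut qlknw jwrk xjgcs tpfka hkon
Hunk 6: at line 3 remove [jwrk] add [qqni] -> 7 lines: hkso jzgut qlknw qqni xjgcs tpfka hkon

Answer: hkso
jzgut
qlknw
qqni
xjgcs
tpfka
hkon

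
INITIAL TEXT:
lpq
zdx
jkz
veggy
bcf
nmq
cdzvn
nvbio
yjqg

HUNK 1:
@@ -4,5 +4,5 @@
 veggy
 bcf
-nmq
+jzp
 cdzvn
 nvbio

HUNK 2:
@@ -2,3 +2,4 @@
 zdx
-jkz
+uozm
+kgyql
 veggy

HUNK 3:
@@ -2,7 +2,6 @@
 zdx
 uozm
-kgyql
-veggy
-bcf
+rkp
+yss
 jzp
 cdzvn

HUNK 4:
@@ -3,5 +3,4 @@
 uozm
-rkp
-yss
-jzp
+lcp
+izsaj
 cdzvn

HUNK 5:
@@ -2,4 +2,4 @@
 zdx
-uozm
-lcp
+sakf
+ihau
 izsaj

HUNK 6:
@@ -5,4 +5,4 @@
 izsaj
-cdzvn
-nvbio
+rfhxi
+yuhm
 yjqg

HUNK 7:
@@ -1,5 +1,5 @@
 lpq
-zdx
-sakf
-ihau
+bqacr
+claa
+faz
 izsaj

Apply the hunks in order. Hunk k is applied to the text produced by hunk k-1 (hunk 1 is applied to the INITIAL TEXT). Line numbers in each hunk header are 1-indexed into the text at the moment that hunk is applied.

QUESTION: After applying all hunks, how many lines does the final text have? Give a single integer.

Answer: 8

Derivation:
Hunk 1: at line 4 remove [nmq] add [jzp] -> 9 lines: lpq zdx jkz veggy bcf jzp cdzvn nvbio yjqg
Hunk 2: at line 2 remove [jkz] add [uozm,kgyql] -> 10 lines: lpq zdx uozm kgyql veggy bcf jzp cdzvn nvbio yjqg
Hunk 3: at line 2 remove [kgyql,veggy,bcf] add [rkp,yss] -> 9 lines: lpq zdx uozm rkp yss jzp cdzvn nvbio yjqg
Hunk 4: at line 3 remove [rkp,yss,jzp] add [lcp,izsaj] -> 8 lines: lpq zdx uozm lcp izsaj cdzvn nvbio yjqg
Hunk 5: at line 2 remove [uozm,lcp] add [sakf,ihau] -> 8 lines: lpq zdx sakf ihau izsaj cdzvn nvbio yjqg
Hunk 6: at line 5 remove [cdzvn,nvbio] add [rfhxi,yuhm] -> 8 lines: lpq zdx sakf ihau izsaj rfhxi yuhm yjqg
Hunk 7: at line 1 remove [zdx,sakf,ihau] add [bqacr,claa,faz] -> 8 lines: lpq bqacr claa faz izsaj rfhxi yuhm yjqg
Final line count: 8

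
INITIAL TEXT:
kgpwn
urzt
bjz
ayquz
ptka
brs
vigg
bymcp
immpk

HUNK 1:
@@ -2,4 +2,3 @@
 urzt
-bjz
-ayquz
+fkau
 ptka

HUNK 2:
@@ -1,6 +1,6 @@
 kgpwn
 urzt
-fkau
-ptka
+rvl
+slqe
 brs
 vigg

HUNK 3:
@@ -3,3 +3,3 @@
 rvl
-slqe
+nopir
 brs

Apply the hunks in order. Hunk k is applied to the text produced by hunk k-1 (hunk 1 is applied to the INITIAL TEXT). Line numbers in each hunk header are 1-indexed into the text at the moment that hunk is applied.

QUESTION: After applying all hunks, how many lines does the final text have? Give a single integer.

Answer: 8

Derivation:
Hunk 1: at line 2 remove [bjz,ayquz] add [fkau] -> 8 lines: kgpwn urzt fkau ptka brs vigg bymcp immpk
Hunk 2: at line 1 remove [fkau,ptka] add [rvl,slqe] -> 8 lines: kgpwn urzt rvl slqe brs vigg bymcp immpk
Hunk 3: at line 3 remove [slqe] add [nopir] -> 8 lines: kgpwn urzt rvl nopir brs vigg bymcp immpk
Final line count: 8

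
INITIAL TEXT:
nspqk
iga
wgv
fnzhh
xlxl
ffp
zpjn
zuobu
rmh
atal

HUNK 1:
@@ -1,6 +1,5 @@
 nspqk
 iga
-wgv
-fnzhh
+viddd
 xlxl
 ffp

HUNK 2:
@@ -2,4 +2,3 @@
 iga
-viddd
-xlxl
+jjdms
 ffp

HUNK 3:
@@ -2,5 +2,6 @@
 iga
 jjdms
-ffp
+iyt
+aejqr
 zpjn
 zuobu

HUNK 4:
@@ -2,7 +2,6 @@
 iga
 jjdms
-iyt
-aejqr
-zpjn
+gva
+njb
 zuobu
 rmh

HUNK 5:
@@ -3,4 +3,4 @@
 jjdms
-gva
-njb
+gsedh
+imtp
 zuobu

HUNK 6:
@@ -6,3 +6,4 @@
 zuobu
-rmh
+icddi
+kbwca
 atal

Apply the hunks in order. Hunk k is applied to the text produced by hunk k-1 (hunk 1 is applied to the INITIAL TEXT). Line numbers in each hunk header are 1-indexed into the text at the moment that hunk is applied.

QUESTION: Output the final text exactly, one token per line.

Answer: nspqk
iga
jjdms
gsedh
imtp
zuobu
icddi
kbwca
atal

Derivation:
Hunk 1: at line 1 remove [wgv,fnzhh] add [viddd] -> 9 lines: nspqk iga viddd xlxl ffp zpjn zuobu rmh atal
Hunk 2: at line 2 remove [viddd,xlxl] add [jjdms] -> 8 lines: nspqk iga jjdms ffp zpjn zuobu rmh atal
Hunk 3: at line 2 remove [ffp] add [iyt,aejqr] -> 9 lines: nspqk iga jjdms iyt aejqr zpjn zuobu rmh atal
Hunk 4: at line 2 remove [iyt,aejqr,zpjn] add [gva,njb] -> 8 lines: nspqk iga jjdms gva njb zuobu rmh atal
Hunk 5: at line 3 remove [gva,njb] add [gsedh,imtp] -> 8 lines: nspqk iga jjdms gsedh imtp zuobu rmh atal
Hunk 6: at line 6 remove [rmh] add [icddi,kbwca] -> 9 lines: nspqk iga jjdms gsedh imtp zuobu icddi kbwca atal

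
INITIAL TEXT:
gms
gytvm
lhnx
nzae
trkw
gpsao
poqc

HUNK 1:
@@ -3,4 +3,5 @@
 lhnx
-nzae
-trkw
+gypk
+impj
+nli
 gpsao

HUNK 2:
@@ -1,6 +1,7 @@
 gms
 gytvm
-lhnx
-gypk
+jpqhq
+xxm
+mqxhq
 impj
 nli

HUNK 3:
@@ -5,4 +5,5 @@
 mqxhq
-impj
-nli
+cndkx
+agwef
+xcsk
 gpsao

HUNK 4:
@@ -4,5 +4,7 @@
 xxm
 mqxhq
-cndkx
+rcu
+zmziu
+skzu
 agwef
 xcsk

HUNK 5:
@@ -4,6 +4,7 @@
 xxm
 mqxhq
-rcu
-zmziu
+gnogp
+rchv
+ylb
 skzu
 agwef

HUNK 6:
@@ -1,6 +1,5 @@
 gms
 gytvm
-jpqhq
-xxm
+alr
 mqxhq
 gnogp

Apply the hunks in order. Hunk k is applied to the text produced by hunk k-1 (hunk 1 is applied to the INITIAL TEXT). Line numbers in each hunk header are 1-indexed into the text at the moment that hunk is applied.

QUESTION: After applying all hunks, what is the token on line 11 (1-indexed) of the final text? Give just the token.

Hunk 1: at line 3 remove [nzae,trkw] add [gypk,impj,nli] -> 8 lines: gms gytvm lhnx gypk impj nli gpsao poqc
Hunk 2: at line 1 remove [lhnx,gypk] add [jpqhq,xxm,mqxhq] -> 9 lines: gms gytvm jpqhq xxm mqxhq impj nli gpsao poqc
Hunk 3: at line 5 remove [impj,nli] add [cndkx,agwef,xcsk] -> 10 lines: gms gytvm jpqhq xxm mqxhq cndkx agwef xcsk gpsao poqc
Hunk 4: at line 4 remove [cndkx] add [rcu,zmziu,skzu] -> 12 lines: gms gytvm jpqhq xxm mqxhq rcu zmziu skzu agwef xcsk gpsao poqc
Hunk 5: at line 4 remove [rcu,zmziu] add [gnogp,rchv,ylb] -> 13 lines: gms gytvm jpqhq xxm mqxhq gnogp rchv ylb skzu agwef xcsk gpsao poqc
Hunk 6: at line 1 remove [jpqhq,xxm] add [alr] -> 12 lines: gms gytvm alr mqxhq gnogp rchv ylb skzu agwef xcsk gpsao poqc
Final line 11: gpsao

Answer: gpsao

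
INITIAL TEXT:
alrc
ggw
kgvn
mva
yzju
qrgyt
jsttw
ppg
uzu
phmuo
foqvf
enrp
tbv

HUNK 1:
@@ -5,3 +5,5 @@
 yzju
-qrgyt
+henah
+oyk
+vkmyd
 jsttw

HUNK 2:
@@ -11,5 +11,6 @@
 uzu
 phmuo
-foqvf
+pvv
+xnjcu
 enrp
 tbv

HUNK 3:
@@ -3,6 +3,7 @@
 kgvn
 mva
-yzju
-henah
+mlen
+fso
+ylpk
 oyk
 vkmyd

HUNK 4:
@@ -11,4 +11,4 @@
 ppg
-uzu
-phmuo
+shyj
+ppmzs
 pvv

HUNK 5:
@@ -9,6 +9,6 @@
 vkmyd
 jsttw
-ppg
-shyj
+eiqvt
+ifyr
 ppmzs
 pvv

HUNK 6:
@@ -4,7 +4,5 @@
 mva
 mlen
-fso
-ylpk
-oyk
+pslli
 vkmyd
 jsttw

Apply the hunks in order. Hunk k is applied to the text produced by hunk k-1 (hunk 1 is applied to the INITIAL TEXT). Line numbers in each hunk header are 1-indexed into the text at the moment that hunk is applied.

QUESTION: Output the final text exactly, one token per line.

Hunk 1: at line 5 remove [qrgyt] add [henah,oyk,vkmyd] -> 15 lines: alrc ggw kgvn mva yzju henah oyk vkmyd jsttw ppg uzu phmuo foqvf enrp tbv
Hunk 2: at line 11 remove [foqvf] add [pvv,xnjcu] -> 16 lines: alrc ggw kgvn mva yzju henah oyk vkmyd jsttw ppg uzu phmuo pvv xnjcu enrp tbv
Hunk 3: at line 3 remove [yzju,henah] add [mlen,fso,ylpk] -> 17 lines: alrc ggw kgvn mva mlen fso ylpk oyk vkmyd jsttw ppg uzu phmuo pvv xnjcu enrp tbv
Hunk 4: at line 11 remove [uzu,phmuo] add [shyj,ppmzs] -> 17 lines: alrc ggw kgvn mva mlen fso ylpk oyk vkmyd jsttw ppg shyj ppmzs pvv xnjcu enrp tbv
Hunk 5: at line 9 remove [ppg,shyj] add [eiqvt,ifyr] -> 17 lines: alrc ggw kgvn mva mlen fso ylpk oyk vkmyd jsttw eiqvt ifyr ppmzs pvv xnjcu enrp tbv
Hunk 6: at line 4 remove [fso,ylpk,oyk] add [pslli] -> 15 lines: alrc ggw kgvn mva mlen pslli vkmyd jsttw eiqvt ifyr ppmzs pvv xnjcu enrp tbv

Answer: alrc
ggw
kgvn
mva
mlen
pslli
vkmyd
jsttw
eiqvt
ifyr
ppmzs
pvv
xnjcu
enrp
tbv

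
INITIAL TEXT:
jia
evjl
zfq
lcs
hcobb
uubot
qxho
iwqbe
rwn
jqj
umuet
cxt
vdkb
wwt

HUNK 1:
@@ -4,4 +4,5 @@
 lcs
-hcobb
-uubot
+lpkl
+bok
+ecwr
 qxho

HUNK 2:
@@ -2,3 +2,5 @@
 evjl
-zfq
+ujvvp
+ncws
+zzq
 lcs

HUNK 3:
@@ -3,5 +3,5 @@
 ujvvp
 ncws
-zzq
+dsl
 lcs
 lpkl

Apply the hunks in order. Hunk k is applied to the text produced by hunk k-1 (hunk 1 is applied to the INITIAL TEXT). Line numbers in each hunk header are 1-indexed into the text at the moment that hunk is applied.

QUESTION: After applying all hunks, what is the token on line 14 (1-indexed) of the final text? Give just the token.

Answer: umuet

Derivation:
Hunk 1: at line 4 remove [hcobb,uubot] add [lpkl,bok,ecwr] -> 15 lines: jia evjl zfq lcs lpkl bok ecwr qxho iwqbe rwn jqj umuet cxt vdkb wwt
Hunk 2: at line 2 remove [zfq] add [ujvvp,ncws,zzq] -> 17 lines: jia evjl ujvvp ncws zzq lcs lpkl bok ecwr qxho iwqbe rwn jqj umuet cxt vdkb wwt
Hunk 3: at line 3 remove [zzq] add [dsl] -> 17 lines: jia evjl ujvvp ncws dsl lcs lpkl bok ecwr qxho iwqbe rwn jqj umuet cxt vdkb wwt
Final line 14: umuet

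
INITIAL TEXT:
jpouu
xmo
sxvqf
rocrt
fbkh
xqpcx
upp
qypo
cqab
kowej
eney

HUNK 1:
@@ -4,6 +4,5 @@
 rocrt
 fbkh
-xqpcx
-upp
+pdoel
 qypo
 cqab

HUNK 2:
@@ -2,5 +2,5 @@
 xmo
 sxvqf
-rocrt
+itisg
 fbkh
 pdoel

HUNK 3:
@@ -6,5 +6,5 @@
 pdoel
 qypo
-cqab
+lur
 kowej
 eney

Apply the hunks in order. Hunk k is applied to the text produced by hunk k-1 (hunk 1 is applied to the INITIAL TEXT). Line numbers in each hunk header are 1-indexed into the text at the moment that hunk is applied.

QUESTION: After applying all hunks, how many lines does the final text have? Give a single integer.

Hunk 1: at line 4 remove [xqpcx,upp] add [pdoel] -> 10 lines: jpouu xmo sxvqf rocrt fbkh pdoel qypo cqab kowej eney
Hunk 2: at line 2 remove [rocrt] add [itisg] -> 10 lines: jpouu xmo sxvqf itisg fbkh pdoel qypo cqab kowej eney
Hunk 3: at line 6 remove [cqab] add [lur] -> 10 lines: jpouu xmo sxvqf itisg fbkh pdoel qypo lur kowej eney
Final line count: 10

Answer: 10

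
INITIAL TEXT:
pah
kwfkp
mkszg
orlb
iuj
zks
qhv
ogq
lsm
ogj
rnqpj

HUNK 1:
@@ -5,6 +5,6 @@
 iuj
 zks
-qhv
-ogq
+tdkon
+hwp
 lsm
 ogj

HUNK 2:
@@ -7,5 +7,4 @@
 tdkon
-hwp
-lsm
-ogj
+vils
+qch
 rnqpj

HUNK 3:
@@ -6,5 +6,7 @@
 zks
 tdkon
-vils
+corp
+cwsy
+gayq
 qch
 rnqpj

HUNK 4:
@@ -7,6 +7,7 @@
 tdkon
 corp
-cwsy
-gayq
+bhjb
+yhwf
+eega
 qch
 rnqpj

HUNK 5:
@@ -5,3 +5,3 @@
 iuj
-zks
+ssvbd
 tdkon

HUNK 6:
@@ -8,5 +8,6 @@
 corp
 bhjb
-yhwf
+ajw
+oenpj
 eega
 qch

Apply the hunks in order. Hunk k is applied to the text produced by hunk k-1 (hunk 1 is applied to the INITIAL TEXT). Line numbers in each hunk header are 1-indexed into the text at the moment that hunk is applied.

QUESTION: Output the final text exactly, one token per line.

Answer: pah
kwfkp
mkszg
orlb
iuj
ssvbd
tdkon
corp
bhjb
ajw
oenpj
eega
qch
rnqpj

Derivation:
Hunk 1: at line 5 remove [qhv,ogq] add [tdkon,hwp] -> 11 lines: pah kwfkp mkszg orlb iuj zks tdkon hwp lsm ogj rnqpj
Hunk 2: at line 7 remove [hwp,lsm,ogj] add [vils,qch] -> 10 lines: pah kwfkp mkszg orlb iuj zks tdkon vils qch rnqpj
Hunk 3: at line 6 remove [vils] add [corp,cwsy,gayq] -> 12 lines: pah kwfkp mkszg orlb iuj zks tdkon corp cwsy gayq qch rnqpj
Hunk 4: at line 7 remove [cwsy,gayq] add [bhjb,yhwf,eega] -> 13 lines: pah kwfkp mkszg orlb iuj zks tdkon corp bhjb yhwf eega qch rnqpj
Hunk 5: at line 5 remove [zks] add [ssvbd] -> 13 lines: pah kwfkp mkszg orlb iuj ssvbd tdkon corp bhjb yhwf eega qch rnqpj
Hunk 6: at line 8 remove [yhwf] add [ajw,oenpj] -> 14 lines: pah kwfkp mkszg orlb iuj ssvbd tdkon corp bhjb ajw oenpj eega qch rnqpj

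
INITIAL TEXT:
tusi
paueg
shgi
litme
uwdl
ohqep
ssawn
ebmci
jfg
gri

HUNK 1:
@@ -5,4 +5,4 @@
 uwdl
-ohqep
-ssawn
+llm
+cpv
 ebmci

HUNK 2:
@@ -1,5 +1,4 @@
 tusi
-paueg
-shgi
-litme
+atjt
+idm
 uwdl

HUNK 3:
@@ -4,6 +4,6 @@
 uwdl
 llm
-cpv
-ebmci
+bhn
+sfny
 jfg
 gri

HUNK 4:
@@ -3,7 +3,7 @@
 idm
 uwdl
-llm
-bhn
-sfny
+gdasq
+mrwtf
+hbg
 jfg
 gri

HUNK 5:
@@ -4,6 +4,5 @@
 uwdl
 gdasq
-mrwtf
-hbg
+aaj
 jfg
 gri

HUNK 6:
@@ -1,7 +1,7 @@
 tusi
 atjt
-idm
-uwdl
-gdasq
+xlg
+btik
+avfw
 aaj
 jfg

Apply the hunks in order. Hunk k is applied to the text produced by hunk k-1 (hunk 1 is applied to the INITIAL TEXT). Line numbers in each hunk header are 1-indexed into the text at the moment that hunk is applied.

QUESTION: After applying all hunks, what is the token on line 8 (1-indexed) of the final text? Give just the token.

Answer: gri

Derivation:
Hunk 1: at line 5 remove [ohqep,ssawn] add [llm,cpv] -> 10 lines: tusi paueg shgi litme uwdl llm cpv ebmci jfg gri
Hunk 2: at line 1 remove [paueg,shgi,litme] add [atjt,idm] -> 9 lines: tusi atjt idm uwdl llm cpv ebmci jfg gri
Hunk 3: at line 4 remove [cpv,ebmci] add [bhn,sfny] -> 9 lines: tusi atjt idm uwdl llm bhn sfny jfg gri
Hunk 4: at line 3 remove [llm,bhn,sfny] add [gdasq,mrwtf,hbg] -> 9 lines: tusi atjt idm uwdl gdasq mrwtf hbg jfg gri
Hunk 5: at line 4 remove [mrwtf,hbg] add [aaj] -> 8 lines: tusi atjt idm uwdl gdasq aaj jfg gri
Hunk 6: at line 1 remove [idm,uwdl,gdasq] add [xlg,btik,avfw] -> 8 lines: tusi atjt xlg btik avfw aaj jfg gri
Final line 8: gri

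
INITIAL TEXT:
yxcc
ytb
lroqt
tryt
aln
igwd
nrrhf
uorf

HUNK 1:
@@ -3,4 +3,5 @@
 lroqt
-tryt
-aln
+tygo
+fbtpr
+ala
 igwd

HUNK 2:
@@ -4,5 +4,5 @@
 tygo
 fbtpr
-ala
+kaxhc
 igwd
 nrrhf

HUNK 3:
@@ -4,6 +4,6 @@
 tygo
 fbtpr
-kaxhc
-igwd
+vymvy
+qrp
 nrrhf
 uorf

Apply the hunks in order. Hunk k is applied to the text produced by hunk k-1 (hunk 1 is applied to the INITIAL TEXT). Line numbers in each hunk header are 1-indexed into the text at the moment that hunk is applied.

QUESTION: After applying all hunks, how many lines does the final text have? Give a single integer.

Hunk 1: at line 3 remove [tryt,aln] add [tygo,fbtpr,ala] -> 9 lines: yxcc ytb lroqt tygo fbtpr ala igwd nrrhf uorf
Hunk 2: at line 4 remove [ala] add [kaxhc] -> 9 lines: yxcc ytb lroqt tygo fbtpr kaxhc igwd nrrhf uorf
Hunk 3: at line 4 remove [kaxhc,igwd] add [vymvy,qrp] -> 9 lines: yxcc ytb lroqt tygo fbtpr vymvy qrp nrrhf uorf
Final line count: 9

Answer: 9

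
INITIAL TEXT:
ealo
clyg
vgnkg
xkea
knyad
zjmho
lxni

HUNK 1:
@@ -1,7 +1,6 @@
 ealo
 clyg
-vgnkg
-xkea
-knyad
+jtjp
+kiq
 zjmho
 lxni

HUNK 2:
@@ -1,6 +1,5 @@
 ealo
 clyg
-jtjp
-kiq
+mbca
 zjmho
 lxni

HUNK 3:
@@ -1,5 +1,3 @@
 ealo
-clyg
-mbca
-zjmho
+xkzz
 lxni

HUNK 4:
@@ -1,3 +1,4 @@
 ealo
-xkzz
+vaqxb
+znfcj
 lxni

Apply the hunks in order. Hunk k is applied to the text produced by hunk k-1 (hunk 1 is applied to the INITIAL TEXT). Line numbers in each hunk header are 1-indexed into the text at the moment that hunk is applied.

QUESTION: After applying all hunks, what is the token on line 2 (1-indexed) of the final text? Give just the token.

Hunk 1: at line 1 remove [vgnkg,xkea,knyad] add [jtjp,kiq] -> 6 lines: ealo clyg jtjp kiq zjmho lxni
Hunk 2: at line 1 remove [jtjp,kiq] add [mbca] -> 5 lines: ealo clyg mbca zjmho lxni
Hunk 3: at line 1 remove [clyg,mbca,zjmho] add [xkzz] -> 3 lines: ealo xkzz lxni
Hunk 4: at line 1 remove [xkzz] add [vaqxb,znfcj] -> 4 lines: ealo vaqxb znfcj lxni
Final line 2: vaqxb

Answer: vaqxb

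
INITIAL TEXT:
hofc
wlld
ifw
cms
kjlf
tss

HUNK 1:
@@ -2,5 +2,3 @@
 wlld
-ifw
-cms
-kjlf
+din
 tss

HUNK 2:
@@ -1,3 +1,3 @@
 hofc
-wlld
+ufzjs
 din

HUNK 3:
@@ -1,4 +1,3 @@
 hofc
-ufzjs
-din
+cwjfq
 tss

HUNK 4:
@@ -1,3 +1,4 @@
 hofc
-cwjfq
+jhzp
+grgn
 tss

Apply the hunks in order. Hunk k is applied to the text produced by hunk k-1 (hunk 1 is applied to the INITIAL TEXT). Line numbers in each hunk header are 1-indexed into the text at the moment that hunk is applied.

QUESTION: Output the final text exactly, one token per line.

Hunk 1: at line 2 remove [ifw,cms,kjlf] add [din] -> 4 lines: hofc wlld din tss
Hunk 2: at line 1 remove [wlld] add [ufzjs] -> 4 lines: hofc ufzjs din tss
Hunk 3: at line 1 remove [ufzjs,din] add [cwjfq] -> 3 lines: hofc cwjfq tss
Hunk 4: at line 1 remove [cwjfq] add [jhzp,grgn] -> 4 lines: hofc jhzp grgn tss

Answer: hofc
jhzp
grgn
tss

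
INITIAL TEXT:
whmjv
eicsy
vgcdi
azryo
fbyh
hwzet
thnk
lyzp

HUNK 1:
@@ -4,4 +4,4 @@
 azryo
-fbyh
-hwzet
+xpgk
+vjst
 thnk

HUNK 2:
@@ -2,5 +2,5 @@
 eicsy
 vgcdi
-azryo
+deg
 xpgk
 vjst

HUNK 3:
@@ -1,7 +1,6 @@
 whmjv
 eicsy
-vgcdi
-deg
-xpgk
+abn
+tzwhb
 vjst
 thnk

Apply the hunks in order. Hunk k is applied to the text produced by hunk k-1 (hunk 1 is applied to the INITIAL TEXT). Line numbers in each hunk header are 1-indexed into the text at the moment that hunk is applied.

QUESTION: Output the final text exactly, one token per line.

Hunk 1: at line 4 remove [fbyh,hwzet] add [xpgk,vjst] -> 8 lines: whmjv eicsy vgcdi azryo xpgk vjst thnk lyzp
Hunk 2: at line 2 remove [azryo] add [deg] -> 8 lines: whmjv eicsy vgcdi deg xpgk vjst thnk lyzp
Hunk 3: at line 1 remove [vgcdi,deg,xpgk] add [abn,tzwhb] -> 7 lines: whmjv eicsy abn tzwhb vjst thnk lyzp

Answer: whmjv
eicsy
abn
tzwhb
vjst
thnk
lyzp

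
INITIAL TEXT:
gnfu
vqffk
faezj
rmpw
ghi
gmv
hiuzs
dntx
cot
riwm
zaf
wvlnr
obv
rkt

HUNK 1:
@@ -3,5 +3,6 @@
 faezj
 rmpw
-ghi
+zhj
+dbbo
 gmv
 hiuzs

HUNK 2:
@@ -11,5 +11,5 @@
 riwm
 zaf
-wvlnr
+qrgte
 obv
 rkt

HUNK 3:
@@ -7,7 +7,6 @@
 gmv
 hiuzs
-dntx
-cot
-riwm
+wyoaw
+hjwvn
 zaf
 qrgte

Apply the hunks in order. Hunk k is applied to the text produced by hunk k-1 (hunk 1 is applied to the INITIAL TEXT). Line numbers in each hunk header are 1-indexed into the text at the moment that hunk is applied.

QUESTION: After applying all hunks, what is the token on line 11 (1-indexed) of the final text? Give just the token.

Hunk 1: at line 3 remove [ghi] add [zhj,dbbo] -> 15 lines: gnfu vqffk faezj rmpw zhj dbbo gmv hiuzs dntx cot riwm zaf wvlnr obv rkt
Hunk 2: at line 11 remove [wvlnr] add [qrgte] -> 15 lines: gnfu vqffk faezj rmpw zhj dbbo gmv hiuzs dntx cot riwm zaf qrgte obv rkt
Hunk 3: at line 7 remove [dntx,cot,riwm] add [wyoaw,hjwvn] -> 14 lines: gnfu vqffk faezj rmpw zhj dbbo gmv hiuzs wyoaw hjwvn zaf qrgte obv rkt
Final line 11: zaf

Answer: zaf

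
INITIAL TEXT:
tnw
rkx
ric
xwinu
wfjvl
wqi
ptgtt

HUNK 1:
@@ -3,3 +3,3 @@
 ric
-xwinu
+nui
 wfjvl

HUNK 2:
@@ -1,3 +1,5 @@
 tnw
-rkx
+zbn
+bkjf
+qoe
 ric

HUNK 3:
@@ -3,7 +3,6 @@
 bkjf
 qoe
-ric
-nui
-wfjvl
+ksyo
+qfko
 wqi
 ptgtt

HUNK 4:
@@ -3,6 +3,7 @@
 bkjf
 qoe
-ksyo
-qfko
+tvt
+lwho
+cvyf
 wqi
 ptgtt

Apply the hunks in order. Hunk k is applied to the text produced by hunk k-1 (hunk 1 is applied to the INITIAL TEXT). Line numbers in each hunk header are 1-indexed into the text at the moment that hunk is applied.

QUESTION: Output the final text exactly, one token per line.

Answer: tnw
zbn
bkjf
qoe
tvt
lwho
cvyf
wqi
ptgtt

Derivation:
Hunk 1: at line 3 remove [xwinu] add [nui] -> 7 lines: tnw rkx ric nui wfjvl wqi ptgtt
Hunk 2: at line 1 remove [rkx] add [zbn,bkjf,qoe] -> 9 lines: tnw zbn bkjf qoe ric nui wfjvl wqi ptgtt
Hunk 3: at line 3 remove [ric,nui,wfjvl] add [ksyo,qfko] -> 8 lines: tnw zbn bkjf qoe ksyo qfko wqi ptgtt
Hunk 4: at line 3 remove [ksyo,qfko] add [tvt,lwho,cvyf] -> 9 lines: tnw zbn bkjf qoe tvt lwho cvyf wqi ptgtt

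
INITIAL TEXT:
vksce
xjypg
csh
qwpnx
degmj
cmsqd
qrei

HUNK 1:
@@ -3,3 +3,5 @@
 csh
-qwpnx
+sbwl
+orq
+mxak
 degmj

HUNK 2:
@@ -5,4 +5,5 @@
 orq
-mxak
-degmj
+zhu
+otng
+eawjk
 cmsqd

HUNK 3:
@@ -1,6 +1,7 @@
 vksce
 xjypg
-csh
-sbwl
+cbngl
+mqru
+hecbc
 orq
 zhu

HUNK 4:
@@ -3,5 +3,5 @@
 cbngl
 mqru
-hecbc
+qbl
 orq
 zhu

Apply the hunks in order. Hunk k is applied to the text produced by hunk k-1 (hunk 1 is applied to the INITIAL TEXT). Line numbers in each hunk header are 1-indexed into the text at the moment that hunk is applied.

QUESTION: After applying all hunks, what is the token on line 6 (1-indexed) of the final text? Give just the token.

Hunk 1: at line 3 remove [qwpnx] add [sbwl,orq,mxak] -> 9 lines: vksce xjypg csh sbwl orq mxak degmj cmsqd qrei
Hunk 2: at line 5 remove [mxak,degmj] add [zhu,otng,eawjk] -> 10 lines: vksce xjypg csh sbwl orq zhu otng eawjk cmsqd qrei
Hunk 3: at line 1 remove [csh,sbwl] add [cbngl,mqru,hecbc] -> 11 lines: vksce xjypg cbngl mqru hecbc orq zhu otng eawjk cmsqd qrei
Hunk 4: at line 3 remove [hecbc] add [qbl] -> 11 lines: vksce xjypg cbngl mqru qbl orq zhu otng eawjk cmsqd qrei
Final line 6: orq

Answer: orq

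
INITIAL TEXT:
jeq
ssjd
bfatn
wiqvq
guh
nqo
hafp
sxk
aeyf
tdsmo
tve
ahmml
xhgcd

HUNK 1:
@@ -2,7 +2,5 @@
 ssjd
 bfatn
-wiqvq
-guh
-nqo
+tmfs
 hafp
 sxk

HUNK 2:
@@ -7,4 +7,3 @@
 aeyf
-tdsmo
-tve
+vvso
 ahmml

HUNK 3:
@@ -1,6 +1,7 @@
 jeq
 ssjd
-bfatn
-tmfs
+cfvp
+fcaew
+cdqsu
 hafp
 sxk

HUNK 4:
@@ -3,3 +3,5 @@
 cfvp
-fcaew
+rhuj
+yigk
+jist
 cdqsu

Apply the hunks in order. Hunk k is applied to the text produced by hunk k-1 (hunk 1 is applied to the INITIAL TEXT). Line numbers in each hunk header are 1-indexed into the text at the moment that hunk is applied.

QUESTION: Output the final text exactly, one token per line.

Hunk 1: at line 2 remove [wiqvq,guh,nqo] add [tmfs] -> 11 lines: jeq ssjd bfatn tmfs hafp sxk aeyf tdsmo tve ahmml xhgcd
Hunk 2: at line 7 remove [tdsmo,tve] add [vvso] -> 10 lines: jeq ssjd bfatn tmfs hafp sxk aeyf vvso ahmml xhgcd
Hunk 3: at line 1 remove [bfatn,tmfs] add [cfvp,fcaew,cdqsu] -> 11 lines: jeq ssjd cfvp fcaew cdqsu hafp sxk aeyf vvso ahmml xhgcd
Hunk 4: at line 3 remove [fcaew] add [rhuj,yigk,jist] -> 13 lines: jeq ssjd cfvp rhuj yigk jist cdqsu hafp sxk aeyf vvso ahmml xhgcd

Answer: jeq
ssjd
cfvp
rhuj
yigk
jist
cdqsu
hafp
sxk
aeyf
vvso
ahmml
xhgcd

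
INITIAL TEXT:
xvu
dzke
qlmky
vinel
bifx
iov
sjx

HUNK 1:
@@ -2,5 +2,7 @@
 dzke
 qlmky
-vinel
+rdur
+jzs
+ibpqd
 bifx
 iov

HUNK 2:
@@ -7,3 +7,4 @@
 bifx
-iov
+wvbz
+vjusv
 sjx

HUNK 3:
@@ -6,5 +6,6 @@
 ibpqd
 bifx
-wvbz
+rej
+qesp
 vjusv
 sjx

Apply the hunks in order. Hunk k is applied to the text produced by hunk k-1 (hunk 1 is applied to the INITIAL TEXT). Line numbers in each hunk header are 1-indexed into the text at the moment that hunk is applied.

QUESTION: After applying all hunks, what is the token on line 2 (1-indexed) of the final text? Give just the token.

Hunk 1: at line 2 remove [vinel] add [rdur,jzs,ibpqd] -> 9 lines: xvu dzke qlmky rdur jzs ibpqd bifx iov sjx
Hunk 2: at line 7 remove [iov] add [wvbz,vjusv] -> 10 lines: xvu dzke qlmky rdur jzs ibpqd bifx wvbz vjusv sjx
Hunk 3: at line 6 remove [wvbz] add [rej,qesp] -> 11 lines: xvu dzke qlmky rdur jzs ibpqd bifx rej qesp vjusv sjx
Final line 2: dzke

Answer: dzke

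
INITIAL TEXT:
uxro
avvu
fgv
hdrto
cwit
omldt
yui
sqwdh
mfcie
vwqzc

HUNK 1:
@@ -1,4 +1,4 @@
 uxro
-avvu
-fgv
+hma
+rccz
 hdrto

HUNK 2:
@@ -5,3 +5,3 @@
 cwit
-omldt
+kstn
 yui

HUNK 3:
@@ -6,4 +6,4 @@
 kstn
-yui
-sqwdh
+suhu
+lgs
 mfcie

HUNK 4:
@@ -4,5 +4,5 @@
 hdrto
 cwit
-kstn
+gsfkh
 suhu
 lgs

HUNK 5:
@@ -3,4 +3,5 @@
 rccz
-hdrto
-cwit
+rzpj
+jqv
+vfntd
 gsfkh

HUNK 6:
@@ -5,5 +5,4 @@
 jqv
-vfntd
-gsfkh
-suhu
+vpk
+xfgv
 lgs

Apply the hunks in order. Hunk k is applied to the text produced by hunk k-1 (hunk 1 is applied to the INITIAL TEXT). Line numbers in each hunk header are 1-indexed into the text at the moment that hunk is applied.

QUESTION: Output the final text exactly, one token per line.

Answer: uxro
hma
rccz
rzpj
jqv
vpk
xfgv
lgs
mfcie
vwqzc

Derivation:
Hunk 1: at line 1 remove [avvu,fgv] add [hma,rccz] -> 10 lines: uxro hma rccz hdrto cwit omldt yui sqwdh mfcie vwqzc
Hunk 2: at line 5 remove [omldt] add [kstn] -> 10 lines: uxro hma rccz hdrto cwit kstn yui sqwdh mfcie vwqzc
Hunk 3: at line 6 remove [yui,sqwdh] add [suhu,lgs] -> 10 lines: uxro hma rccz hdrto cwit kstn suhu lgs mfcie vwqzc
Hunk 4: at line 4 remove [kstn] add [gsfkh] -> 10 lines: uxro hma rccz hdrto cwit gsfkh suhu lgs mfcie vwqzc
Hunk 5: at line 3 remove [hdrto,cwit] add [rzpj,jqv,vfntd] -> 11 lines: uxro hma rccz rzpj jqv vfntd gsfkh suhu lgs mfcie vwqzc
Hunk 6: at line 5 remove [vfntd,gsfkh,suhu] add [vpk,xfgv] -> 10 lines: uxro hma rccz rzpj jqv vpk xfgv lgs mfcie vwqzc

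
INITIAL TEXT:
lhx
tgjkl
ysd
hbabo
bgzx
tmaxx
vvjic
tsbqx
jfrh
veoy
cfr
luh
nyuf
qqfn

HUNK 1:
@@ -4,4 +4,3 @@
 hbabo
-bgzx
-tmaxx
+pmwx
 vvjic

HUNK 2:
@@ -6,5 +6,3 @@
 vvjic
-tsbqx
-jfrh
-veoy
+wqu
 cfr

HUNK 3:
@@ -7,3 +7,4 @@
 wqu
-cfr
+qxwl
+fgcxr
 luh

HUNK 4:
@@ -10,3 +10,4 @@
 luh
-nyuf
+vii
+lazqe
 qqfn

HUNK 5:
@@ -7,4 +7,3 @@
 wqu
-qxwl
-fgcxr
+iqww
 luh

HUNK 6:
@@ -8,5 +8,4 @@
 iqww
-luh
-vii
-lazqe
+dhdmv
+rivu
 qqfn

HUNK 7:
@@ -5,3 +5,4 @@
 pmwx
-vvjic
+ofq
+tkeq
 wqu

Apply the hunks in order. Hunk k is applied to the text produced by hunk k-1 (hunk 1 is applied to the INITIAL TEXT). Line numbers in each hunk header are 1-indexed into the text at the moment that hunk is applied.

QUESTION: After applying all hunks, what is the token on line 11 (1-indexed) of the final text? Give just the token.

Answer: rivu

Derivation:
Hunk 1: at line 4 remove [bgzx,tmaxx] add [pmwx] -> 13 lines: lhx tgjkl ysd hbabo pmwx vvjic tsbqx jfrh veoy cfr luh nyuf qqfn
Hunk 2: at line 6 remove [tsbqx,jfrh,veoy] add [wqu] -> 11 lines: lhx tgjkl ysd hbabo pmwx vvjic wqu cfr luh nyuf qqfn
Hunk 3: at line 7 remove [cfr] add [qxwl,fgcxr] -> 12 lines: lhx tgjkl ysd hbabo pmwx vvjic wqu qxwl fgcxr luh nyuf qqfn
Hunk 4: at line 10 remove [nyuf] add [vii,lazqe] -> 13 lines: lhx tgjkl ysd hbabo pmwx vvjic wqu qxwl fgcxr luh vii lazqe qqfn
Hunk 5: at line 7 remove [qxwl,fgcxr] add [iqww] -> 12 lines: lhx tgjkl ysd hbabo pmwx vvjic wqu iqww luh vii lazqe qqfn
Hunk 6: at line 8 remove [luh,vii,lazqe] add [dhdmv,rivu] -> 11 lines: lhx tgjkl ysd hbabo pmwx vvjic wqu iqww dhdmv rivu qqfn
Hunk 7: at line 5 remove [vvjic] add [ofq,tkeq] -> 12 lines: lhx tgjkl ysd hbabo pmwx ofq tkeq wqu iqww dhdmv rivu qqfn
Final line 11: rivu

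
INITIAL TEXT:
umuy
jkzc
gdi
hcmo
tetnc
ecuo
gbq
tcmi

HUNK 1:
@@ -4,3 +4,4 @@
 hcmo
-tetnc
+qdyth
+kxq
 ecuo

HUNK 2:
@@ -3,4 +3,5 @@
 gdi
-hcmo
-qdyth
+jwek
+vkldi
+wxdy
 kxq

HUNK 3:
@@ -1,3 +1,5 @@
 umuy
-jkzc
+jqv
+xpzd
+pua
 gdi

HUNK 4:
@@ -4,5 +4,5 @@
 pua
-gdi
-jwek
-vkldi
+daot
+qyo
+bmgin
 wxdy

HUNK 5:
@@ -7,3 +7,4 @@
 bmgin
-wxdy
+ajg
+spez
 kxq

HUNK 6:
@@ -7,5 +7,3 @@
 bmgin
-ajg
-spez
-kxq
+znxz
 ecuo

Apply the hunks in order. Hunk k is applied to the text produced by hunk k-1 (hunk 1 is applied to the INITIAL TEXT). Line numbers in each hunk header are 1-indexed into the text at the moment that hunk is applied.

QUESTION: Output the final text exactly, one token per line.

Hunk 1: at line 4 remove [tetnc] add [qdyth,kxq] -> 9 lines: umuy jkzc gdi hcmo qdyth kxq ecuo gbq tcmi
Hunk 2: at line 3 remove [hcmo,qdyth] add [jwek,vkldi,wxdy] -> 10 lines: umuy jkzc gdi jwek vkldi wxdy kxq ecuo gbq tcmi
Hunk 3: at line 1 remove [jkzc] add [jqv,xpzd,pua] -> 12 lines: umuy jqv xpzd pua gdi jwek vkldi wxdy kxq ecuo gbq tcmi
Hunk 4: at line 4 remove [gdi,jwek,vkldi] add [daot,qyo,bmgin] -> 12 lines: umuy jqv xpzd pua daot qyo bmgin wxdy kxq ecuo gbq tcmi
Hunk 5: at line 7 remove [wxdy] add [ajg,spez] -> 13 lines: umuy jqv xpzd pua daot qyo bmgin ajg spez kxq ecuo gbq tcmi
Hunk 6: at line 7 remove [ajg,spez,kxq] add [znxz] -> 11 lines: umuy jqv xpzd pua daot qyo bmgin znxz ecuo gbq tcmi

Answer: umuy
jqv
xpzd
pua
daot
qyo
bmgin
znxz
ecuo
gbq
tcmi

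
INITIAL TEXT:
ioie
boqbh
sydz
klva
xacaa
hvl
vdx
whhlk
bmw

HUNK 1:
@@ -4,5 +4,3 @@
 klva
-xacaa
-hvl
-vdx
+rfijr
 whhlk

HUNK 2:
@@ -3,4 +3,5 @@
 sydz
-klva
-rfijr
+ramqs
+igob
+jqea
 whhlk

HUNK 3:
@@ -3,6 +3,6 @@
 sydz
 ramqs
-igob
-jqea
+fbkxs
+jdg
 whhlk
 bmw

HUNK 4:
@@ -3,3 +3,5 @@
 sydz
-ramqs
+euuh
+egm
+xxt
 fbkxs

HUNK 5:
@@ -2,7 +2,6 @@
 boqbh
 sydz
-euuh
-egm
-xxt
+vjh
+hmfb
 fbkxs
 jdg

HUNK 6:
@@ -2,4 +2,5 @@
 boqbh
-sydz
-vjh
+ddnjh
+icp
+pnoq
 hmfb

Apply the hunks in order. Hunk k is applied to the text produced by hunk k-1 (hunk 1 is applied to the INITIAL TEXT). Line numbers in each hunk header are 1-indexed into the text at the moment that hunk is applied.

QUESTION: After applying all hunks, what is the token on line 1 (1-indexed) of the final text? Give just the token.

Answer: ioie

Derivation:
Hunk 1: at line 4 remove [xacaa,hvl,vdx] add [rfijr] -> 7 lines: ioie boqbh sydz klva rfijr whhlk bmw
Hunk 2: at line 3 remove [klva,rfijr] add [ramqs,igob,jqea] -> 8 lines: ioie boqbh sydz ramqs igob jqea whhlk bmw
Hunk 3: at line 3 remove [igob,jqea] add [fbkxs,jdg] -> 8 lines: ioie boqbh sydz ramqs fbkxs jdg whhlk bmw
Hunk 4: at line 3 remove [ramqs] add [euuh,egm,xxt] -> 10 lines: ioie boqbh sydz euuh egm xxt fbkxs jdg whhlk bmw
Hunk 5: at line 2 remove [euuh,egm,xxt] add [vjh,hmfb] -> 9 lines: ioie boqbh sydz vjh hmfb fbkxs jdg whhlk bmw
Hunk 6: at line 2 remove [sydz,vjh] add [ddnjh,icp,pnoq] -> 10 lines: ioie boqbh ddnjh icp pnoq hmfb fbkxs jdg whhlk bmw
Final line 1: ioie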